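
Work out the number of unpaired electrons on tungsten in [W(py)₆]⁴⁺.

Ligand charges: pyridine is neutral. With an overall charge of +4 the tungsten centre must be in the +4 oxidation state.
Group 6 minus oxidation state 4 gives a d² configuration.
In an octahedral field the d² configuration is t₂g²e_g⁰ (only one arrangement possible), giving 2 unpaired electrons.

2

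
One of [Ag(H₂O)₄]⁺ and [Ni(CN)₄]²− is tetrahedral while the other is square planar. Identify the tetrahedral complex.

[Ag(H₂O)₄]⁺

For [Ag(H₂O)₄]⁺: Summing ligand charges against the +1 overall charge gives an oxidation state of +1 for silver. Silver is a group-11 element; Ag(I) is therefore d¹⁰. A d¹⁰ ion has no crystal-field stabilisation preference between square planar and tetrahedral, so four ligands adopt the sterically favoured tetrahedral geometry. → tetrahedral.
For [Ni(CN)₄]²−: Ligand charges: each cyanide is −1. With an overall charge of −2 the nickel centre must be in the +2 oxidation state. Nickel is a group-10 element; Ni(II) is therefore d⁸. Cyanide is a strong-field ligand (high in the spectrochemical series). A 3d d⁸ ion with strong-field ligands gains enough CFSE to favour square planar over tetrahedral. → square planar.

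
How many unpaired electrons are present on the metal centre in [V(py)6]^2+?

Summing ligand charges against the +2 overall charge gives an oxidation state of +2 for vanadium.
Group 5 minus oxidation state 2 gives a d³ configuration.
In an octahedral field the d³ configuration is t₂g³e_g⁰ (only one arrangement possible), giving 3 unpaired electrons.

3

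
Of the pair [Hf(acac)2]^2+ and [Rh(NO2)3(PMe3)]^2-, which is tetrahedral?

For [Hf(acac)2]^2+: Summing ligand charges against the +2 overall charge gives an oxidation state of +4 for hafnium. Hf sits in group 4, so the d-electron count is 4 − 4 = 0. A d⁰ ion has no crystal-field stabilisation preference between square planar and tetrahedral, so four ligands adopt the sterically favoured tetrahedral geometry. → tetrahedral.
For [Rh(NO2)3(PMe3)]^2-: Each nitro (N-bound nitrite) is −1; trimethylphosphine is neutral; balancing the −2 overall charge requires Rh(I). Group 9 minus oxidation state 1 gives a d⁸ configuration. A 4d d⁸ ion has a large crystal-field splitting; square planar leaves the high-energy d_{x²−y²} orbital empty and maximises CFSE. → square planar.

[Hf(acac)2]^2+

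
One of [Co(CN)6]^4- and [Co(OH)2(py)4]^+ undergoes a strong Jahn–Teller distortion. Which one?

[Co(CN)6]^4-: Ligand charges: each cyanide is −1. With an overall charge of −4 the cobalt centre must be in the +2 oxidation state. Co sits in group 9, so the d-electron count is 9 − 2 = 7. Cyanide is a strong-field ligand (high in the spectrochemical series) for a first-row metal, so the complex is low-spin. The t₂g⁶e_g¹ (low-spin) configuration has an unevenly filled e_g set; the Jahn–Teller theorem predicts a tetragonal distortion (typically axial elongation) to lift the degeneracy.
[Co(OH)2(py)4]^+: Summing ligand charges against the +1 overall charge gives an oxidation state of +3 for cobalt. Co sits in group 9, so the d-electron count is 9 − 3 = 6. Co(III) has an exceptionally large octahedral splitting and is low-spin with essentially every ligand except fluoride. The d⁶ configuration leaves the e_g set evenly filled (or empty) — no strong Jahn–Teller driving force.

[Co(CN)6]^4-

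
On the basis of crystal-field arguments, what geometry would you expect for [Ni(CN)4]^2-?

Summing ligand charges against the −2 overall charge gives an oxidation state of +2 for nickel.
Ni sits in group 10, so the d-electron count is 10 − 2 = 8.
With 4 monodentate ligands the coordination number is 4.
Cyanide is a strong-field ligand (high in the spectrochemical series).
A 3d d⁸ ion with strong-field ligands gains enough CFSE to favour square planar over tetrahedral.

square planar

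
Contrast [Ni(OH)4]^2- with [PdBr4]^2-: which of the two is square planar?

For [Ni(OH)4]^2-: Summing ligand charges against the −2 overall charge gives an oxidation state of +2 for nickel. Nickel is a group-10 element; Ni(II) is therefore d⁸. Hydroxide is a weak-field ligand. With weak-field ligands the CFSE gain from square planar is small, so a 3d d⁸ ion takes the sterically preferred tetrahedral geometry. → tetrahedral.
For [PdBr4]^2-: Ligand charges: each bromide is −1. With an overall charge of −2 the palladium centre must be in the +2 oxidation state. Group 10 minus oxidation state 2 gives a d⁸ configuration. A 4d d⁸ ion has a large crystal-field splitting; square planar leaves the high-energy d_{x²−y²} orbital empty and maximises CFSE. → square planar.

[PdBr4]^2-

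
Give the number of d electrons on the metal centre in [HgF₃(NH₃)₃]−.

d¹⁰

Summing ligand charges against the −1 overall charge gives an oxidation state of +2 for mercury.
Hg sits in group 12, so the d-electron count is 12 − 2 = 10.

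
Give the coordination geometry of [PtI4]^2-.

square planar

Summing ligand charges against the −2 overall charge gives an oxidation state of +2 for platinum.
Group 10 minus oxidation state 2 gives a d⁸ configuration.
Coordination number: 4.
A 5d d⁸ ion has a large crystal-field splitting; square planar leaves the high-energy d_{x²−y²} orbital empty and maximises CFSE.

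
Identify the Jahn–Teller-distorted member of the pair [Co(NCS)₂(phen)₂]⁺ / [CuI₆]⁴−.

[Co(NCS)₂(phen)₂]⁺: Each isothiocyanate is −1; 1,10-phenanthroline is neutral; balancing the +1 overall charge requires Co(III). Group 9 minus oxidation state 3 gives a d⁶ configuration. Co(III) has an exceptionally large octahedral splitting and is low-spin with essentially every ligand except fluoride. The d⁶ configuration leaves the e_g set evenly filled (or empty) — no strong Jahn–Teller driving force.
[CuI₆]⁴−: Summing ligand charges against the −4 overall charge gives an oxidation state of +2 for copper. Copper is a group-11 element; Cu(II) is therefore d⁹. The t₂g⁶e_g³ configuration has an unevenly filled e_g set; the Jahn–Teller theorem predicts a tetragonal distortion (typically axial elongation) to lift the degeneracy.

[CuI₆]⁴−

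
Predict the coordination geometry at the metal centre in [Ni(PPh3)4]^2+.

Triphenylphosphine is neutral; balancing the +2 overall charge requires Ni(II).
Nickel is a group-10 element; Ni(II) is therefore d⁸.
With 4 monodentate ligands the coordination number is 4.
Triphenylphosphine is a strong-field ligand (high in the spectrochemical series).
A 3d d⁸ ion with strong-field ligands gains enough CFSE to favour square planar over tetrahedral.

square planar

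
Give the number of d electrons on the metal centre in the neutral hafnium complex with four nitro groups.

d0

Summing ligand charges against the 0 overall charge gives an oxidation state of +4 for hafnium.
Hf sits in group 4, so the d-electron count is 4 − 4 = 0.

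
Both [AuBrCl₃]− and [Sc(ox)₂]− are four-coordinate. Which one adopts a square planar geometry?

For [AuBrCl₃]−: Summing ligand charges against the −1 overall charge gives an oxidation state of +3 for gold. Gold is a group-11 element; Au(III) is therefore d⁸. A 5d d⁸ ion has a large crystal-field splitting; square planar leaves the high-energy d_{x²−y²} orbital empty and maximises CFSE. → square planar.
For [Sc(ox)₂]−: Ligand charges: each oxalate is −2. With an overall charge of −1 the scandium centre must be in the +3 oxidation state. Scandium is a group-3 element; Sc(III) is therefore d⁰. A d⁰ ion has no crystal-field stabilisation preference between square planar and tetrahedral, so four ligands adopt the sterically favoured tetrahedral geometry. → tetrahedral.

[AuBrCl₃]−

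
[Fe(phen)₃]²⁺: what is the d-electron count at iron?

d6

Summing ligand charges against the +2 overall charge gives an oxidation state of +2 for iron.
Group 8 minus oxidation state 2 gives a d⁶ configuration.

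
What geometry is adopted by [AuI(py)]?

Ligand charges: each iodide is −1; pyridine is neutral. With an overall charge of 0 the gold centre must be in the +1 oxidation state.
Group 11 minus oxidation state 1 gives a d¹⁰ configuration.
With 2 monodentate ligands the coordination number is 2.
A d¹⁰ ion with only two ligands adopts a linear arrangement (sp hybridisation; no CFSE preference).

linear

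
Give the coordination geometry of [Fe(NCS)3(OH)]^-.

tetrahedral

Each isothiocyanate is −1; each hydroxide is −1; balancing the −1 overall charge requires Fe(III).
Iron is a group-8 element; Fe(III) is therefore d⁵.
Coordination number: 4.
Hydroxide and isothiocyanate are weak-field ligands.
A high-spin d⁵ ion has zero CFSE in either geometry, so four ligands adopt the sterically favoured tetrahedral geometry.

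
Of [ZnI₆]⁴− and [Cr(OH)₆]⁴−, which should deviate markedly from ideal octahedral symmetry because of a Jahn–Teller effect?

[Cr(OH)₆]⁴−

[ZnI₆]⁴−: Summing ligand charges against the −4 overall charge gives an oxidation state of +2 for zinc. Zinc is a group-12 element; Zn(II) is therefore d¹⁰. The d¹⁰ configuration leaves the e_g set evenly filled (or empty) — no strong Jahn–Teller driving force.
[Cr(OH)₆]⁴−: Ligand charges: each hydroxide is −1. With an overall charge of −4 the chromium centre must be in the +2 oxidation state. Group 6 minus oxidation state 2 gives a d⁴ configuration. Hydroxide is a weak-field ligand for a first-row metal, so the complex is high-spin. The t₂g³e_g¹ (high-spin) configuration has an unevenly filled e_g set; the Jahn–Teller theorem predicts a tetragonal distortion (typically axial elongation) to lift the degeneracy.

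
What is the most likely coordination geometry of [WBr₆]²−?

octahedral

Summing ligand charges against the −2 overall charge gives an oxidation state of +4 for tungsten.
Tungsten is a group-6 element; W(IV) is therefore d².
Coordination number: 6.
Six donors around a single metal centre give an octahedral coordination sphere.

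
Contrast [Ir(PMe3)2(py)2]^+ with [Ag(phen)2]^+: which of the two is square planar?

For [Ir(PMe3)2(py)2]^+: Ligand charges: trimethylphosphine is neutral; pyridine is neutral. With an overall charge of +1 the iridium centre must be in the +1 oxidation state. Iridium is a group-9 element; Ir(I) is therefore d⁸. A 5d d⁸ ion has a large crystal-field splitting; square planar leaves the high-energy d_{x²−y²} orbital empty and maximises CFSE. → square planar.
For [Ag(phen)2]^+: Ligand charges: 1,10-phenanthroline is neutral. With an overall charge of +1 the silver centre must be in the +1 oxidation state. Ag sits in group 11, so the d-electron count is 11 − 1 = 10. A d¹⁰ ion has no crystal-field stabilisation preference between square planar and tetrahedral, so four ligands adopt the sterically favoured tetrahedral geometry. → tetrahedral.

[Ir(PMe3)2(py)2]^+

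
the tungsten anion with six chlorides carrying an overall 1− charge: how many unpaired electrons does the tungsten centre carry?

Summing ligand charges against the −1 overall charge gives an oxidation state of +5 for tungsten.
Tungsten is a group-6 element; W(V) is therefore d¹.
In an octahedral field the d¹ configuration is t₂g¹e_g⁰ (only one arrangement possible), giving 1 unpaired electron.

1 unpaired electron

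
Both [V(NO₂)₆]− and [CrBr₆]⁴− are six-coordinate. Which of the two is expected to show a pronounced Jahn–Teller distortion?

[CrBr₆]⁴−

[V(NO₂)₆]−: Each nitro (N-bound nitrite) is −1; balancing the −1 overall charge requires V(V). Vanadium is a group-5 element; V(V) is therefore d⁰. The d⁰ configuration leaves the e_g set evenly filled (or empty) — no strong Jahn–Teller driving force.
[CrBr₆]⁴−: Ligand charges: each bromide is −1. With an overall charge of −4 the chromium centre must be in the +2 oxidation state. Cr sits in group 6, so the d-electron count is 6 − 2 = 4. Bromide is a weak-field ligand for a first-row metal, so the complex is high-spin. The t₂g³e_g¹ (high-spin) configuration has an unevenly filled e_g set; the Jahn–Teller theorem predicts a tetragonal distortion (typically axial elongation) to lift the degeneracy.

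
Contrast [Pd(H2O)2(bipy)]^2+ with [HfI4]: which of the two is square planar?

For [Pd(H2O)2(bipy)]^2+: Summing ligand charges against the +2 overall charge gives an oxidation state of +2 for palladium. Palladium is a group-10 element; Pd(II) is therefore d⁸. A 4d d⁸ ion has a large crystal-field splitting; square planar leaves the high-energy d_{x²−y²} orbital empty and maximises CFSE. → square planar.
For [HfI4]: Each iodide is −1; balancing the 0 overall charge requires Hf(IV). Hf sits in group 4, so the d-electron count is 4 − 4 = 0. A d⁰ ion has no crystal-field stabilisation preference between square planar and tetrahedral, so four ligands adopt the sterically favoured tetrahedral geometry. → tetrahedral.

[Pd(H2O)2(bipy)]^2+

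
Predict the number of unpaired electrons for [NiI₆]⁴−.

Ligand charges: each iodide is −1. With an overall charge of −4 the nickel centre must be in the +2 oxidation state.
Group 10 minus oxidation state 2 gives a d⁸ configuration.
In an octahedral field the d⁸ configuration is t₂g⁶e_g² (only one arrangement possible), giving 2 unpaired electrons.

2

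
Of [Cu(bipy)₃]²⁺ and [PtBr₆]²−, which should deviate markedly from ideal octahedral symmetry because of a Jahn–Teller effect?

[Cu(bipy)₃]²⁺

[Cu(bipy)₃]²⁺: Summing ligand charges against the +2 overall charge gives an oxidation state of +2 for copper. Cu sits in group 11, so the d-electron count is 11 − 2 = 9. The t₂g⁶e_g³ configuration has an unevenly filled e_g set; the Jahn–Teller theorem predicts a tetragonal distortion (typically axial elongation) to lift the degeneracy.
[PtBr₆]²−: Ligand charges: each bromide is −1. With an overall charge of −2 the platinum centre must be in the +4 oxidation state. Group 10 minus oxidation state 4 gives a d⁶ configuration. A 5d ion has a large Δₒ and is invariably low-spin. The d⁶ configuration leaves the e_g set evenly filled (or empty) — no strong Jahn–Teller driving force.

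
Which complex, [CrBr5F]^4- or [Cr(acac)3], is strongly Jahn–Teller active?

[CrBr5F]^4-

[CrBr5F]^4-: Each bromide is −1; each fluoride is −1; balancing the −4 overall charge requires Cr(II). Cr sits in group 6, so the d-electron count is 6 − 2 = 4. Bromide and fluoride are weak-field ligands for a first-row metal, so the complex is high-spin. The t₂g³e_g¹ (high-spin) configuration has an unevenly filled e_g set; the Jahn–Teller theorem predicts a tetragonal distortion (typically axial elongation) to lift the degeneracy.
[Cr(acac)3]: Ligand charges: each acetylacetonate is −1. With an overall charge of 0 the chromium centre must be in the +3 oxidation state. Group 6 minus oxidation state 3 gives a d³ configuration. The d³ configuration leaves the e_g set evenly filled (or empty) — no strong Jahn–Teller driving force.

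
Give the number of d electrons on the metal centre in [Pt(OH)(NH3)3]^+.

d8

Each hydroxide is −1; ammonia is neutral; balancing the +1 overall charge requires Pt(II).
Pt sits in group 10, so the d-electron count is 10 − 2 = 8.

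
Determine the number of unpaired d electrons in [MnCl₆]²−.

3 unpaired electrons

Ligand charges: each chloride is −1. With an overall charge of −2 the manganese centre must be in the +4 oxidation state.
Manganese is a group-7 element; Mn(IV) is therefore d³.
In an octahedral field the d³ configuration is t₂g³e_g⁰ (only one arrangement possible), giving 3 unpaired electrons.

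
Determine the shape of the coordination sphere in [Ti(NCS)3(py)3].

octahedral

Summing ligand charges against the 0 overall charge gives an oxidation state of +3 for titanium.
Titanium is a group-4 element; Ti(III) is therefore d¹.
With 6 monodentate ligands the coordination number is 6.
Six donors around a single metal centre give an octahedral coordination sphere.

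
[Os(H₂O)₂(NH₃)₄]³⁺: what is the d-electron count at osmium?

Ligand charges: water is neutral; ammonia is neutral. With an overall charge of +3 the osmium centre must be in the +3 oxidation state.
Group 8 minus oxidation state 3 gives a d⁵ configuration.

d⁵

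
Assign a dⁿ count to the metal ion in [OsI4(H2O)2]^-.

Each iodide is −1; water is neutral; balancing the −1 overall charge requires Os(III).
Osmium is a group-8 element; Os(III) is therefore d⁵.

d⁵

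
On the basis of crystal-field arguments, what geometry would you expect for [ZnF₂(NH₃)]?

trigonal planar

Ligand charges: each fluoride is −1; ammonia is neutral. With an overall charge of 0 the zinc centre must be in the +2 oxidation state.
Zn sits in group 12, so the d-electron count is 12 − 2 = 10.
With 3 monodentate ligands the coordination number is 3.
Three ligands around a d¹⁰ centre minimise repulsion in a trigonal-planar arrangement.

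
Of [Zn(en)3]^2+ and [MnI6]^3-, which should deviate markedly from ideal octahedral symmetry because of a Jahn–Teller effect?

[Zn(en)3]^2+: Ligand charges: ethylenediamine is neutral. With an overall charge of +2 the zinc centre must be in the +2 oxidation state. Zinc is a group-12 element; Zn(II) is therefore d¹⁰. The d¹⁰ configuration leaves the e_g set evenly filled (or empty) — no strong Jahn–Teller driving force.
[MnI6]^3-: Each iodide is −1; balancing the −3 overall charge requires Mn(III). Manganese is a group-7 element; Mn(III) is therefore d⁴. Iodide is a weak-field ligand for a first-row metal, so the complex is high-spin. The t₂g³e_g¹ (high-spin) configuration has an unevenly filled e_g set; the Jahn–Teller theorem predicts a tetragonal distortion (typically axial elongation) to lift the degeneracy.

[MnI6]^3-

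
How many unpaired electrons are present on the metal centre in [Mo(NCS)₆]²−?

Ligand charges: each isothiocyanate is −1. With an overall charge of −2 the molybdenum centre must be in the +4 oxidation state.
Mo sits in group 6, so the d-electron count is 6 − 4 = 2.
In an octahedral field the d² configuration is t₂g²e_g⁰ (only one arrangement possible), giving 2 unpaired electrons.

2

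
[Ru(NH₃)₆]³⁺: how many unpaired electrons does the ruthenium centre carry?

Summing ligand charges against the +3 overall charge gives an oxidation state of +3 for ruthenium.
Ru sits in group 8, so the d-electron count is 8 − 3 = 5.
The spin state decides the count: a 4d ion has a large Δₒ and is invariably low-spin.
An octahedral low-spin d⁵ ion is t₂g⁵e_g⁰, giving 1 unpaired electron.

1 unpaired electron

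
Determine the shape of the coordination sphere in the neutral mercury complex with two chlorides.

Each chloride is −1; balancing the 0 overall charge requires Hg(II).
Hg sits in group 12, so the d-electron count is 12 − 2 = 10.
Coordination number: 2.
A d¹⁰ ion with only two ligands adopts a linear arrangement (sp hybridisation; no CFSE preference).

linear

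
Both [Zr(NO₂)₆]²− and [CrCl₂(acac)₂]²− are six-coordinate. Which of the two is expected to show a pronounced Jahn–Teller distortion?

[CrCl₂(acac)₂]²−

[Zr(NO₂)₆]²−: Ligand charges: each nitro (N-bound nitrite) is −1. With an overall charge of −2 the zirconium centre must be in the +4 oxidation state. Group 4 minus oxidation state 4 gives a d⁰ configuration. The d⁰ configuration leaves the e_g set evenly filled (or empty) — no strong Jahn–Teller driving force.
[CrCl₂(acac)₂]²−: Ligand charges: each chloride is −1; each acetylacetonate is −1. With an overall charge of −2 the chromium centre must be in the +2 oxidation state. Chromium is a group-6 element; Cr(II) is therefore d⁴. Acetylacetonate and chloride are weak-field ligands for a first-row metal, so the complex is high-spin. The t₂g³e_g¹ (high-spin) configuration has an unevenly filled e_g set; the Jahn–Teller theorem predicts a tetragonal distortion (typically axial elongation) to lift the degeneracy.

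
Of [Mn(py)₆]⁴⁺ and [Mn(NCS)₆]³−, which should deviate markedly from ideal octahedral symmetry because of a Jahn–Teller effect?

[Mn(NCS)₆]³−

[Mn(py)₆]⁴⁺: Summing ligand charges against the +4 overall charge gives an oxidation state of +4 for manganese. Manganese is a group-7 element; Mn(IV) is therefore d³. The d³ configuration leaves the e_g set evenly filled (or empty) — no strong Jahn–Teller driving force.
[Mn(NCS)₆]³−: Summing ligand charges against the −3 overall charge gives an oxidation state of +3 for manganese. Mn sits in group 7, so the d-electron count is 7 − 3 = 4. Isothiocyanate is a weak-field ligand for a first-row metal, so the complex is high-spin. The t₂g³e_g¹ (high-spin) configuration has an unevenly filled e_g set; the Jahn–Teller theorem predicts a tetragonal distortion (typically axial elongation) to lift the degeneracy.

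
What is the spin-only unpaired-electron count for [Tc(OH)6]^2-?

3

Ligand charges: each hydroxide is −1. With an overall charge of −2 the technetium centre must be in the +4 oxidation state.
Group 7 minus oxidation state 4 gives a d³ configuration.
In an octahedral field the d³ configuration is t₂g³e_g⁰ (only one arrangement possible), giving 3 unpaired electrons.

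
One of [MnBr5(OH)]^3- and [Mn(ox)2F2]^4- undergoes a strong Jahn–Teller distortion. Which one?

[MnBr5(OH)]^3-: Ligand charges: each bromide is −1; each hydroxide is −1. With an overall charge of −3 the manganese centre must be in the +3 oxidation state. Group 7 minus oxidation state 3 gives a d⁴ configuration. Bromide and hydroxide are weak-field ligands for a first-row metal, so the complex is high-spin. The t₂g³e_g¹ (high-spin) configuration has an unevenly filled e_g set; the Jahn–Teller theorem predicts a tetragonal distortion (typically axial elongation) to lift the degeneracy.
[Mn(ox)2F2]^4-: Each oxalate is −2; each fluoride is −1; balancing the −4 overall charge requires Mn(II). Mn sits in group 7, so the d-electron count is 7 − 2 = 5. Fluoride and oxalate are weak-field ligands for a first-row metal, so the complex is high-spin. The d⁵ configuration leaves the e_g set evenly filled (or empty) — no strong Jahn–Teller driving force.

[MnBr5(OH)]^3-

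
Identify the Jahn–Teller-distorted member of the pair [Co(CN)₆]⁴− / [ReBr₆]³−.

[Co(CN)₆]⁴−

[Co(CN)₆]⁴−: Summing ligand charges against the −4 overall charge gives an oxidation state of +2 for cobalt. Cobalt is a group-9 element; Co(II) is therefore d⁷. Cyanide is a strong-field ligand (high in the spectrochemical series) for a first-row metal, so the complex is low-spin. The t₂g⁶e_g¹ (low-spin) configuration has an unevenly filled e_g set; the Jahn–Teller theorem predicts a tetragonal distortion (typically axial elongation) to lift the degeneracy.
[ReBr₆]³−: Each bromide is −1; balancing the −3 overall charge requires Re(III). Rhenium is a group-7 element; Re(III) is therefore d⁴. A 5d ion has a large Δₒ and is invariably low-spin. The d⁴ configuration leaves the e_g set evenly filled (or empty) — no strong Jahn–Teller driving force.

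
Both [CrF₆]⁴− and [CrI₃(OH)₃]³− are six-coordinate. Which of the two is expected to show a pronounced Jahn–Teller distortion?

[CrF₆]⁴−: Summing ligand charges against the −4 overall charge gives an oxidation state of +2 for chromium. Cr sits in group 6, so the d-electron count is 6 − 2 = 4. Fluoride is a weak-field ligand for a first-row metal, so the complex is high-spin. The t₂g³e_g¹ (high-spin) configuration has an unevenly filled e_g set; the Jahn–Teller theorem predicts a tetragonal distortion (typically axial elongation) to lift the degeneracy.
[CrI₃(OH)₃]³−: Each iodide is −1; each hydroxide is −1; balancing the −3 overall charge requires Cr(III). Chromium is a group-6 element; Cr(III) is therefore d³. The d³ configuration leaves the e_g set evenly filled (or empty) — no strong Jahn–Teller driving force.

[CrF₆]⁴−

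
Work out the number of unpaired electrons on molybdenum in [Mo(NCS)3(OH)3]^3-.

Summing ligand charges against the −3 overall charge gives an oxidation state of +3 for molybdenum.
Molybdenum is a group-6 element; Mo(III) is therefore d³.
In an octahedral field the d³ configuration is t₂g³e_g⁰ (only one arrangement possible), giving 3 unpaired electrons.

3 unpaired electrons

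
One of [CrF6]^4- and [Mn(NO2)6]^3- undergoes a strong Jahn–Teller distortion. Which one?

[CrF6]^4-: Summing ligand charges against the −4 overall charge gives an oxidation state of +2 for chromium. Chromium is a group-6 element; Cr(II) is therefore d⁴. Fluoride is a weak-field ligand for a first-row metal, so the complex is high-spin. The t₂g³e_g¹ (high-spin) configuration has an unevenly filled e_g set; the Jahn–Teller theorem predicts a tetragonal distortion (typically axial elongation) to lift the degeneracy.
[Mn(NO2)6]^3-: Ligand charges: each nitro (N-bound nitrite) is −1. With an overall charge of −3 the manganese centre must be in the +3 oxidation state. Group 7 minus oxidation state 3 gives a d⁴ configuration. Nitro (N-bound nitrite) is a strong-field ligand (high in the spectrochemical series) for a first-row metal, so the complex is low-spin. The d⁴ configuration leaves the e_g set evenly filled (or empty) — no strong Jahn–Teller driving force.

[CrF6]^4-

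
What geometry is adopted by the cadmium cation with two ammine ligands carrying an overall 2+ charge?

Summing ligand charges against the +2 overall charge gives an oxidation state of +2 for cadmium.
Cadmium is a group-12 element; Cd(II) is therefore d¹⁰.
With 2 monodentate ligands the coordination number is 2.
A d¹⁰ ion with only two ligands adopts a linear arrangement (sp hybridisation; no CFSE preference).

linear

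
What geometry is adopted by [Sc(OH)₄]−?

Ligand charges: each hydroxide is −1. With an overall charge of −1 the scandium centre must be in the +3 oxidation state.
Scandium is a group-3 element; Sc(III) is therefore d⁰.
Coordination number: 4.
A d⁰ ion has no crystal-field stabilisation preference between square planar and tetrahedral, so four ligands adopt the sterically favoured tetrahedral geometry.

tetrahedral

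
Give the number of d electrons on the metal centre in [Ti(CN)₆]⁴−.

d²

Each cyanide is −1; balancing the −4 overall charge requires Ti(II).
Group 4 minus oxidation state 2 gives a d² configuration.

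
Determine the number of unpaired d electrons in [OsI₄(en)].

Each iodide is −1; ethylenediamine is neutral; balancing the 0 overall charge requires Os(IV).
Os sits in group 8, so the d-electron count is 8 − 4 = 4.
Counting donor atoms: 4×iodide (monodentate) → 4 donors; 1×ethylenediamine (bidentate) → 2 donors. Coordination number = 6.
The spin state decides the count: a 5d ion has a large Δₒ and is invariably low-spin.
An octahedral low-spin d⁴ ion is t₂g⁴e_g⁰, giving 2 unpaired electrons.

2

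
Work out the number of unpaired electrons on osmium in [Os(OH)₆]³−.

1 unpaired electron

Each hydroxide is −1; balancing the −3 overall charge requires Os(III).
Group 8 minus oxidation state 3 gives a d⁵ configuration.
The spin state decides the count: a 5d ion has a large Δₒ and is invariably low-spin.
An octahedral low-spin d⁵ ion is t₂g⁵e_g⁰, giving 1 unpaired electron.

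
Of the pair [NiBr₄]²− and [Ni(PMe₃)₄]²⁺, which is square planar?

For [NiBr₄]²−: Ligand charges: each bromide is −1. With an overall charge of −2 the nickel centre must be in the +2 oxidation state. Group 10 minus oxidation state 2 gives a d⁸ configuration. Bromide is a weak-field ligand. With weak-field ligands the CFSE gain from square planar is small, so a 3d d⁸ ion takes the sterically preferred tetrahedral geometry. → tetrahedral.
For [Ni(PMe₃)₄]²⁺: Summing ligand charges against the +2 overall charge gives an oxidation state of +2 for nickel. Nickel is a group-10 element; Ni(II) is therefore d⁸. Trimethylphosphine is a strong-field ligand (high in the spectrochemical series). A 3d d⁸ ion with strong-field ligands gains enough CFSE to favour square planar over tetrahedral. → square planar.

[Ni(PMe₃)₄]²⁺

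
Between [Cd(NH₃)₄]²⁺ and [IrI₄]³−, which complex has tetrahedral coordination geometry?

For [Cd(NH₃)₄]²⁺: Summing ligand charges against the +2 overall charge gives an oxidation state of +2 for cadmium. Cd sits in group 12, so the d-electron count is 12 − 2 = 10. A d¹⁰ ion has no crystal-field stabilisation preference between square planar and tetrahedral, so four ligands adopt the sterically favoured tetrahedral geometry. → tetrahedral.
For [IrI₄]³−: Each iodide is −1; balancing the −3 overall charge requires Ir(I). Iridium is a group-9 element; Ir(I) is therefore d⁸. A 5d d⁸ ion has a large crystal-field splitting; square planar leaves the high-energy d_{x²−y²} orbital empty and maximises CFSE. → square planar.

[Cd(NH₃)₄]²⁺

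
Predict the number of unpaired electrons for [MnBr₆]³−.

Summing ligand charges against the −3 overall charge gives an oxidation state of +3 for manganese.
Manganese is a group-7 element; Mn(III) is therefore d⁴.
The spin state decides the count: Bromide is a weak-field ligand for a first-row metal, so the complex is high-spin.
An octahedral high-spin d⁴ ion is t₂g³e_g¹, giving 4 unpaired electrons.

4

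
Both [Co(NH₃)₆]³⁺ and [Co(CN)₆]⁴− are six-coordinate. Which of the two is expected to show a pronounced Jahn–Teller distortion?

[Co(NH₃)₆]³⁺: Ammonia is neutral; balancing the +3 overall charge requires Co(III). Group 9 minus oxidation state 3 gives a d⁶ configuration. Co(III) has an exceptionally large octahedral splitting and is low-spin with essentially every ligand except fluoride. The d⁶ configuration leaves the e_g set evenly filled (or empty) — no strong Jahn–Teller driving force.
[Co(CN)₆]⁴−: Ligand charges: each cyanide is −1. With an overall charge of −4 the cobalt centre must be in the +2 oxidation state. Cobalt is a group-9 element; Co(II) is therefore d⁷. Cyanide is a strong-field ligand (high in the spectrochemical series) for a first-row metal, so the complex is low-spin. The t₂g⁶e_g¹ (low-spin) configuration has an unevenly filled e_g set; the Jahn–Teller theorem predicts a tetragonal distortion (typically axial elongation) to lift the degeneracy.

[Co(CN)₆]⁴−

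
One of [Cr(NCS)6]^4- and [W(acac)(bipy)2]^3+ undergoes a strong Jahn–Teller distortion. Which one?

[Cr(NCS)6]^4-: Ligand charges: each isothiocyanate is −1. With an overall charge of −4 the chromium centre must be in the +2 oxidation state. Chromium is a group-6 element; Cr(II) is therefore d⁴. Isothiocyanate is a weak-field ligand for a first-row metal, so the complex is high-spin. The t₂g³e_g¹ (high-spin) configuration has an unevenly filled e_g set; the Jahn–Teller theorem predicts a tetragonal distortion (typically axial elongation) to lift the degeneracy.
[W(acac)(bipy)2]^3+: Summing ligand charges against the +3 overall charge gives an oxidation state of +4 for tungsten. Group 6 minus oxidation state 4 gives a d² configuration. The d² configuration leaves the e_g set evenly filled (or empty) — no strong Jahn–Teller driving force.

[Cr(NCS)6]^4-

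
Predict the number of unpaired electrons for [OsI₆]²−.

Each iodide is −1; balancing the −2 overall charge requires Os(IV).
Os sits in group 8, so the d-electron count is 8 − 4 = 4.
The spin state decides the count: a 5d ion has a large Δₒ and is invariably low-spin.
An octahedral low-spin d⁴ ion is t₂g⁴e_g⁰, giving 2 unpaired electrons.

2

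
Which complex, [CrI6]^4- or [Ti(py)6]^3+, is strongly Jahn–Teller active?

[CrI6]^4-

[CrI6]^4-: Each iodide is −1; balancing the −4 overall charge requires Cr(II). Chromium is a group-6 element; Cr(II) is therefore d⁴. Iodide is a weak-field ligand for a first-row metal, so the complex is high-spin. The t₂g³e_g¹ (high-spin) configuration has an unevenly filled e_g set; the Jahn–Teller theorem predicts a tetragonal distortion (typically axial elongation) to lift the degeneracy.
[Ti(py)6]^3+: Summing ligand charges against the +3 overall charge gives an oxidation state of +3 for titanium. Ti sits in group 4, so the d-electron count is 4 − 3 = 1. The d¹ configuration leaves the e_g set evenly filled (or empty) — no strong Jahn–Teller driving force.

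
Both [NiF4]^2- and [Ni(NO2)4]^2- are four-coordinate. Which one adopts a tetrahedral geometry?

[NiF4]^2-

For [NiF4]^2-: Summing ligand charges against the −2 overall charge gives an oxidation state of +2 for nickel. Nickel is a group-10 element; Ni(II) is therefore d⁸. Fluoride is a weak-field ligand. With weak-field ligands the CFSE gain from square planar is small, so a 3d d⁸ ion takes the sterically preferred tetrahedral geometry. → tetrahedral.
For [Ni(NO2)4]^2-: Ligand charges: each nitro (N-bound nitrite) is −1. With an overall charge of −2 the nickel centre must be in the +2 oxidation state. Nickel is a group-10 element; Ni(II) is therefore d⁸. Nitro (N-bound nitrite) is a strong-field ligand (high in the spectrochemical series). A 3d d⁸ ion with strong-field ligands gains enough CFSE to favour square planar over tetrahedral. → square planar.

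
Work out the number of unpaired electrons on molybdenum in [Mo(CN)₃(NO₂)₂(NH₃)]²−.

Ligand charges: each cyanide is −1; each nitro (N-bound nitrite) is −1; ammonia is neutral. With an overall charge of −2 the molybdenum centre must be in the +3 oxidation state.
Molybdenum is a group-6 element; Mo(III) is therefore d³.
In an octahedral field the d³ configuration is t₂g³e_g⁰ (only one arrangement possible), giving 3 unpaired electrons.

3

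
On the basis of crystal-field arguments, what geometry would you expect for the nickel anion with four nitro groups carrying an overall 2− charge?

Ligand charges: each nitro (N-bound nitrite) is −1. With an overall charge of −2 the nickel centre must be in the +2 oxidation state.
Nickel is a group-10 element; Ni(II) is therefore d⁸.
With 4 monodentate ligands the coordination number is 4.
Nitro (N-bound nitrite) is a strong-field ligand (high in the spectrochemical series).
A 3d d⁸ ion with strong-field ligands gains enough CFSE to favour square planar over tetrahedral.

square planar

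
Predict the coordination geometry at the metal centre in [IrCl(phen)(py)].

Summing ligand charges against the 0 overall charge gives an oxidation state of +1 for iridium.
Group 9 minus oxidation state 1 gives a d⁸ configuration.
Counting donor atoms: 1×chloride (monodentate) → 1 donor; 1×1,10-phenanthroline (bidentate) → 2 donors; 1×pyridine (monodentate) → 1 donor. Coordination number = 4.
A 5d d⁸ ion has a large crystal-field splitting; square planar leaves the high-energy d_{x²−y²} orbital empty and maximises CFSE.

square planar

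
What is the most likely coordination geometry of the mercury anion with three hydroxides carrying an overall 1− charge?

trigonal planar

Summing ligand charges against the −1 overall charge gives an oxidation state of +2 for mercury.
Mercury is a group-12 element; Hg(II) is therefore d¹⁰.
With 3 monodentate ligands the coordination number is 3.
Three ligands around a d¹⁰ centre minimise repulsion in a trigonal-planar arrangement.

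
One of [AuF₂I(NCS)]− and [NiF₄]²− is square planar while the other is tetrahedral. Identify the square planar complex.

For [AuF₂I(NCS)]−: Ligand charges: each fluoride is −1; each iodide is −1; each isothiocyanate is −1. With an overall charge of −1 the gold centre must be in the +3 oxidation state. Group 11 minus oxidation state 3 gives a d⁸ configuration. A 5d d⁸ ion has a large crystal-field splitting; square planar leaves the high-energy d_{x²−y²} orbital empty and maximises CFSE. → square planar.
For [NiF₄]²−: Each fluoride is −1; balancing the −2 overall charge requires Ni(II). Ni sits in group 10, so the d-electron count is 10 − 2 = 8. Fluoride is a weak-field ligand. With weak-field ligands the CFSE gain from square planar is small, so a 3d d⁸ ion takes the sterically preferred tetrahedral geometry. → tetrahedral.

[AuF₂I(NCS)]−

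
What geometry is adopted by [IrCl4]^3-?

Ligand charges: each chloride is −1. With an overall charge of −3 the iridium centre must be in the +1 oxidation state.
Iridium is a group-9 element; Ir(I) is therefore d⁸.
Coordination number: 4.
A 5d d⁸ ion has a large crystal-field splitting; square planar leaves the high-energy d_{x²−y²} orbital empty and maximises CFSE.

square planar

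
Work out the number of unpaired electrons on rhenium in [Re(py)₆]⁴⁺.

3

Summing ligand charges against the +4 overall charge gives an oxidation state of +4 for rhenium.
Group 7 minus oxidation state 4 gives a d³ configuration.
In an octahedral field the d³ configuration is t₂g³e_g⁰ (only one arrangement possible), giving 3 unpaired electrons.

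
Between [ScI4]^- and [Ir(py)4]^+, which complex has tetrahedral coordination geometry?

[ScI4]^-

For [ScI4]^-: Ligand charges: each iodide is −1. With an overall charge of −1 the scandium centre must be in the +3 oxidation state. Scandium is a group-3 element; Sc(III) is therefore d⁰. A d⁰ ion has no crystal-field stabilisation preference between square planar and tetrahedral, so four ligands adopt the sterically favoured tetrahedral geometry. → tetrahedral.
For [Ir(py)4]^+: Summing ligand charges against the +1 overall charge gives an oxidation state of +1 for iridium. Group 9 minus oxidation state 1 gives a d⁸ configuration. A 5d d⁸ ion has a large crystal-field splitting; square planar leaves the high-energy d_{x²−y²} orbital empty and maximises CFSE. → square planar.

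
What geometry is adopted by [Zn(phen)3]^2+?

1,10-phenanthroline is neutral; balancing the +2 overall charge requires Zn(II).
Group 12 minus oxidation state 2 gives a d¹⁰ configuration.
Counting donor atoms: 3×1,10-phenanthroline (bidentate) → 6 donors. Coordination number = 6.
Six donors around a single metal centre give an octahedral coordination sphere.

octahedral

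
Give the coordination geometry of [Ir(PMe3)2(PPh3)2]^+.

Trimethylphosphine is neutral; triphenylphosphine is neutral; balancing the +1 overall charge requires Ir(I).
Iridium is a group-9 element; Ir(I) is therefore d⁸.
With 4 monodentate ligands the coordination number is 4.
A 5d d⁸ ion has a large crystal-field splitting; square planar leaves the high-energy d_{x²−y²} orbital empty and maximises CFSE.

square planar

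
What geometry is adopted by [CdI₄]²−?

Each iodide is −1; balancing the −2 overall charge requires Cd(II).
Group 12 minus oxidation state 2 gives a d¹⁰ configuration.
With 4 monodentate ligands the coordination number is 4.
A d¹⁰ ion has no crystal-field stabilisation preference between square planar and tetrahedral, so four ligands adopt the sterically favoured tetrahedral geometry.

tetrahedral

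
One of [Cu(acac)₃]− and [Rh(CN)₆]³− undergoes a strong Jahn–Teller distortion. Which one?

[Cu(acac)₃]−

[Cu(acac)₃]−: Ligand charges: each acetylacetonate is −1. With an overall charge of −1 the copper centre must be in the +2 oxidation state. Group 11 minus oxidation state 2 gives a d⁹ configuration. The t₂g⁶e_g³ configuration has an unevenly filled e_g set; the Jahn–Teller theorem predicts a tetragonal distortion (typically axial elongation) to lift the degeneracy.
[Rh(CN)₆]³−: Ligand charges: each cyanide is −1. With an overall charge of −3 the rhodium centre must be in the +3 oxidation state. Rh sits in group 9, so the d-electron count is 9 − 3 = 6. A 4d ion has a large Δₒ and is invariably low-spin. The d⁶ configuration leaves the e_g set evenly filled (or empty) — no strong Jahn–Teller driving force.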